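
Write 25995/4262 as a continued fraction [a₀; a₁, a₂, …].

⌊25995/4262⌋ = 6, remainder 423
⌊4262/423⌋ = 10, remainder 32
⌊423/32⌋ = 13, remainder 7
⌊32/7⌋ = 4, remainder 4
⌊7/4⌋ = 1, remainder 3
⌊4/3⌋ = 1, remainder 1
⌊3/1⌋ = 3, remainder 0

[6; 10, 13, 4, 1, 1, 3]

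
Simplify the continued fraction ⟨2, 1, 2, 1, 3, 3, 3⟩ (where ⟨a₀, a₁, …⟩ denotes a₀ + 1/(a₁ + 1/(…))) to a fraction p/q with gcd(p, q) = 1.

443/162

Compute successive convergents:
a_0 = 2: 2/1
a_1 = 1: 3/1
a_2 = 2: 8/3
a_3 = 1: 11/4
a_4 = 3: 41/15
a_5 = 3: 134/49
a_6 = 3: 443/162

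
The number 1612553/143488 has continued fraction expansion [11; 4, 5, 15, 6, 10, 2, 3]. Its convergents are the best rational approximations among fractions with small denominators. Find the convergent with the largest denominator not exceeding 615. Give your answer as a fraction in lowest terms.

3585/319

a_0 = 11: 11/1  (≤ bound)
a_1 = 4: 45/4  (≤ bound)
a_2 = 5: 236/21  (≤ bound)
a_3 = 15: 3585/319  (≤ bound)
a_4 = 6: 21746/1935  (> 615, stop)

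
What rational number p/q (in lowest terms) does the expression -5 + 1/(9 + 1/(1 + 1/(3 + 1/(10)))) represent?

-1959/400

Start with 10.
3 + 1/(10/1) = 3 + 1/10 = 31/10
1 + 1/(31/10) = 1 + 10/31 = 41/31
9 + 1/(41/31) = 9 + 31/41 = 400/41
-5 + 1/(400/41) = -5 + 41/400 = -1959/400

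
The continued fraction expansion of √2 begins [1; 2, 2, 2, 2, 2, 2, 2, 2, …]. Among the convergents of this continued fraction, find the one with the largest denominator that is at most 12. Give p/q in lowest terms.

17/12

List convergents until the denominator exceeds the bound:
a_0 = 1: 1/1  (≤ bound)
a_1 = 2: 3/2  (≤ bound)
a_2 = 2: 7/5  (≤ bound)
a_3 = 2: 17/12  (≤ bound)
a_4 = 2: 41/29  (> 12, stop)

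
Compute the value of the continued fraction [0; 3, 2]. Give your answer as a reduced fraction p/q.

a_0 = 0: 0/1
a_1 = 3: 1/3
a_2 = 2: 2/7

2/7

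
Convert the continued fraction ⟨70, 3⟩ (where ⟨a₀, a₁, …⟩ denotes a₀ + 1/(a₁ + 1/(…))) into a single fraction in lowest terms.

Start with 3.
70 + 1/(3/1) = 70 + 1/3 = 211/3

211/3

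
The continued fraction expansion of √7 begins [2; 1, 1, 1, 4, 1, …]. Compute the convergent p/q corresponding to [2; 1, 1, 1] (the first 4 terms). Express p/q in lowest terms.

Collapse the nested fraction from the inside out:
Start with 1.
1 + 1/(1/1) = 1 + 1/1 = 2/1
1 + 1/(2/1) = 1 + 1/2 = 3/2
2 + 1/(3/2) = 2 + 2/3 = 8/3

8/3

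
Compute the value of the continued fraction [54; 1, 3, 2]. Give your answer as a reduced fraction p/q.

493/9

Start with 2.
3 + 1/(2/1) = 3 + 1/2 = 7/2
1 + 1/(7/2) = 1 + 2/7 = 9/7
54 + 1/(9/7) = 54 + 7/9 = 493/9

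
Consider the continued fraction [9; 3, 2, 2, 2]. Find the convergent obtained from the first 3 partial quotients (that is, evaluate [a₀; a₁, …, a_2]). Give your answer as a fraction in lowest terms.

65/7

Starting at the tail and folding back:
Start with 2.
3 + 1/(2/1) = 3 + 1/2 = 7/2
9 + 1/(7/2) = 9 + 2/7 = 65/7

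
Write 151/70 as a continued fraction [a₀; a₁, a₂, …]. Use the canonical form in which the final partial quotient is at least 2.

[2; 6, 2, 1, 3]

Repeatedly divide and take the remainder:
151 ÷ 70 → quotient 2, remainder 11
70 ÷ 11 → quotient 6, remainder 4
11 ÷ 4 → quotient 2, remainder 3
4 ÷ 3 → quotient 1, remainder 1
3 ÷ 1 → quotient 3, remainder 0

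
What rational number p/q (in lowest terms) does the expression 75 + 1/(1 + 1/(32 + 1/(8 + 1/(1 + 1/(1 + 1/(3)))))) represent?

a_0 = 75: 75/1
a_1 = 1: 76/1
a_2 = 32: 2507/33
a_3 = 8: 20132/265
a_4 = 1: 22639/298
a_5 = 1: 42771/563
a_6 = 3: 150952/1987

150952/1987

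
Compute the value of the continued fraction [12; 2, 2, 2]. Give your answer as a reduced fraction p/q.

Start with 2.
2 + 1/(2/1) = 2 + 1/2 = 5/2
2 + 1/(5/2) = 2 + 2/5 = 12/5
12 + 1/(12/5) = 12 + 5/12 = 149/12

149/12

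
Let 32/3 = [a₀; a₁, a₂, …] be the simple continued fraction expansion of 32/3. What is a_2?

⌊32/3⌋ = 10, remainder 2
⌊3/2⌋ = 1, remainder 1
⌊2/1⌋ = 2, remainder 0

2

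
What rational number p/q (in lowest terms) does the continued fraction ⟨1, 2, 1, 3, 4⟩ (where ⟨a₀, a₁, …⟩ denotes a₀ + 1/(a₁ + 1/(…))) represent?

a_0 = 1: 1/1
a_1 = 2: 3/2
a_2 = 1: 4/3
a_3 = 3: 15/11
a_4 = 4: 64/47

64/47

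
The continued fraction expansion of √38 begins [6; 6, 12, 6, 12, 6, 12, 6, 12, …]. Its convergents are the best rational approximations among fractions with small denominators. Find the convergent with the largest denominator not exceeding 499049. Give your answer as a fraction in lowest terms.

2463306/399601

a_0 = 6: 6/1  (≤ bound)
a_1 = 6: 37/6  (≤ bound)
a_2 = 12: 450/73  (≤ bound)
a_3 = 6: 2737/444  (≤ bound)
a_4 = 12: 33294/5401  (≤ bound)
a_5 = 6: 202501/32850  (≤ bound)
a_6 = 12: 2463306/399601  (≤ bound)
a_7 = 6: 14982337/2430456  (> 499049, stop)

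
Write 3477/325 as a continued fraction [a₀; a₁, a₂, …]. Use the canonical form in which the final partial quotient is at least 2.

3477 ÷ 325 → quotient 10, remainder 227
325 ÷ 227 → quotient 1, remainder 98
227 ÷ 98 → quotient 2, remainder 31
98 ÷ 31 → quotient 3, remainder 5
31 ÷ 5 → quotient 6, remainder 1
5 ÷ 1 → quotient 5, remainder 0

[10; 1, 2, 3, 6, 5]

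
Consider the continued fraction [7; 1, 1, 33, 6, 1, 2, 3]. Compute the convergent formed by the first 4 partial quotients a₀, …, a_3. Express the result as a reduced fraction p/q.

503/67

a_0 = 7: 7/1
a_1 = 1: 8/1
a_2 = 1: 15/2
a_3 = 33: 503/67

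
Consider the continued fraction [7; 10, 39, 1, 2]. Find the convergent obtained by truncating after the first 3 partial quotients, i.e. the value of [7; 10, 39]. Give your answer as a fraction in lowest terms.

2776/391

Starting at the tail and folding back:
Start with 39.
10 + 1/(39/1) = 10 + 1/39 = 391/39
7 + 1/(391/39) = 7 + 39/391 = 2776/391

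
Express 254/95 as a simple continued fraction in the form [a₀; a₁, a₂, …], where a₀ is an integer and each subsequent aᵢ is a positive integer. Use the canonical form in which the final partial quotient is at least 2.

[2; 1, 2, 15, 2]

254 = 2·95 + 64, so a_0 = 2
95 = 1·64 + 31, so a_1 = 1
64 = 2·31 + 2, so a_2 = 2
31 = 15·2 + 1, so a_3 = 15
2 = 2·1 + 0, so a_4 = 2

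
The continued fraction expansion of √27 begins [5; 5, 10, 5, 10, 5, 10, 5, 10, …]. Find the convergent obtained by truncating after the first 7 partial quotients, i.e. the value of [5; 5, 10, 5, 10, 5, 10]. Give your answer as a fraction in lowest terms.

a_0 = 5: 5/1
a_1 = 5: 26/5
a_2 = 10: 265/51
a_3 = 5: 1351/260
a_4 = 10: 13775/2651
a_5 = 5: 70226/13515
a_6 = 10: 716035/137801

716035/137801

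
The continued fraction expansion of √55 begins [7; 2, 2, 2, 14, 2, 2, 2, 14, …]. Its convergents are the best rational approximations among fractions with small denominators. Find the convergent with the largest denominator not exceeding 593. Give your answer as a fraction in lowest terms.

a_0 = 7: 7/1  (≤ bound)
a_1 = 2: 15/2  (≤ bound)
a_2 = 2: 37/5  (≤ bound)
a_3 = 2: 89/12  (≤ bound)
a_4 = 14: 1283/173  (≤ bound)
a_5 = 2: 2655/358  (≤ bound)
a_6 = 2: 6593/889  (> 593, stop)

2655/358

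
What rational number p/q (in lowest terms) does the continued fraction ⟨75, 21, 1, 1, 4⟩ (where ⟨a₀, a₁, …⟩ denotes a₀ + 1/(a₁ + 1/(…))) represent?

Start with 4.
1 + 1/(4/1) = 1 + 1/4 = 5/4
1 + 1/(5/4) = 1 + 4/5 = 9/5
21 + 1/(9/5) = 21 + 5/9 = 194/9
75 + 1/(194/9) = 75 + 9/194 = 14559/194

14559/194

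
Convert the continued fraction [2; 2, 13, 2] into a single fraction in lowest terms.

a_0 = 2: 2/1
a_1 = 2: 5/2
a_2 = 13: 67/27
a_3 = 2: 139/56

139/56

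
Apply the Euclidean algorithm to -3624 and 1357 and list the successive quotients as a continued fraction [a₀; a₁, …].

[-3; 3, 27, 1, 15]

Repeatedly divide and take the remainder:
-3624 ÷ 1357 → quotient -3, remainder 447
1357 ÷ 447 → quotient 3, remainder 16
447 ÷ 16 → quotient 27, remainder 15
16 ÷ 15 → quotient 1, remainder 1
15 ÷ 1 → quotient 15, remainder 0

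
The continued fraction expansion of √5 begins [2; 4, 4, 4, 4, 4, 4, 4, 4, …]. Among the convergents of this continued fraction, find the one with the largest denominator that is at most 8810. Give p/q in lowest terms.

List convergents until the denominator exceeds the bound:
a_0 = 2: 2/1  (≤ bound)
a_1 = 4: 9/4  (≤ bound)
a_2 = 4: 38/17  (≤ bound)
a_3 = 4: 161/72  (≤ bound)
a_4 = 4: 682/305  (≤ bound)
a_5 = 4: 2889/1292  (≤ bound)
a_6 = 4: 12238/5473  (≤ bound)
a_7 = 4: 51841/23184  (> 8810, stop)

12238/5473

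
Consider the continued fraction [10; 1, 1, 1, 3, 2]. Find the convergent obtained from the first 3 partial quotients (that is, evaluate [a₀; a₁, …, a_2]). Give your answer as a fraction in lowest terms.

21/2

a_0 = 10: 10/1
a_1 = 1: 11/1
a_2 = 1: 21/2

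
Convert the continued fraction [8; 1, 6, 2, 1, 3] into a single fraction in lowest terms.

718/81

a_0 = 8: 8/1
a_1 = 1: 9/1
a_2 = 6: 62/7
a_3 = 2: 133/15
a_4 = 1: 195/22
a_5 = 3: 718/81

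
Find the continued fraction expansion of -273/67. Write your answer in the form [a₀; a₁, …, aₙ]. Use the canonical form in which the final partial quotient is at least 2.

-273 ÷ 67 → quotient -5, remainder 62
67 ÷ 62 → quotient 1, remainder 5
62 ÷ 5 → quotient 12, remainder 2
5 ÷ 2 → quotient 2, remainder 1
2 ÷ 1 → quotient 2, remainder 0

[-5; 1, 12, 2, 2]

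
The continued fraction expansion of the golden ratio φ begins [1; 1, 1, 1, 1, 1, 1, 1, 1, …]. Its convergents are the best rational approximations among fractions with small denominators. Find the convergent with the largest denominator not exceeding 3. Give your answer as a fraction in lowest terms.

5/3

a_0 = 1: 1/1  (≤ bound)
a_1 = 1: 2/1  (≤ bound)
a_2 = 1: 3/2  (≤ bound)
a_3 = 1: 5/3  (≤ bound)
a_4 = 1: 8/5  (> 3, stop)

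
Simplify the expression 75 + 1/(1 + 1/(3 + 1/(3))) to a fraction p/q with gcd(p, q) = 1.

Use the convergent recurrence hₖ = aₖ·hₖ₋₁ + hₖ₋₂ (and likewise for the denominators kₖ):
a_0 = 75: 75/1
a_1 = 1: 76/1
a_2 = 3: 303/4
a_3 = 3: 985/13

985/13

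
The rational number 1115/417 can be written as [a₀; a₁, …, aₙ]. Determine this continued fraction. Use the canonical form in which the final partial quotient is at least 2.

[2; 1, 2, 15, 9]

1115 ÷ 417 → quotient 2, remainder 281
417 ÷ 281 → quotient 1, remainder 136
281 ÷ 136 → quotient 2, remainder 9
136 ÷ 9 → quotient 15, remainder 1
9 ÷ 1 → quotient 9, remainder 0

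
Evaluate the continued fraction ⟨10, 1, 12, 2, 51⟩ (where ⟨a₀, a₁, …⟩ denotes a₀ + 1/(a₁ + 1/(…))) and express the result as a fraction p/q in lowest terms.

a_0 = 10: 10/1
a_1 = 1: 11/1
a_2 = 12: 142/13
a_3 = 2: 295/27
a_4 = 51: 15187/1390

15187/1390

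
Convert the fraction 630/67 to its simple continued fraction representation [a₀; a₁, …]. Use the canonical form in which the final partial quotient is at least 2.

630 ÷ 67 → quotient 9, remainder 27
67 ÷ 27 → quotient 2, remainder 13
27 ÷ 13 → quotient 2, remainder 1
13 ÷ 1 → quotient 13, remainder 0

[9; 2, 2, 13]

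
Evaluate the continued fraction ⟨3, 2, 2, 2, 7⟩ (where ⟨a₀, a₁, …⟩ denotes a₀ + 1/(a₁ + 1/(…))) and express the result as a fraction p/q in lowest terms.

304/89

Compute successive convergents:
a_0 = 3: 3/1
a_1 = 2: 7/2
a_2 = 2: 17/5
a_3 = 2: 41/12
a_4 = 7: 304/89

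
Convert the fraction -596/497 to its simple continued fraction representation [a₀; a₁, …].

Apply division with remainder until the remainder is 0:
⌊-596/497⌋ = -2, remainder 398
⌊497/398⌋ = 1, remainder 99
⌊398/99⌋ = 4, remainder 2
⌊99/2⌋ = 49, remainder 1
⌊2/1⌋ = 2, remainder 0

[-2; 1, 4, 49, 2]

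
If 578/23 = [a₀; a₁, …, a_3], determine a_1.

7

⌊578/23⌋ = 25, remainder 3
⌊23/3⌋ = 7, remainder 2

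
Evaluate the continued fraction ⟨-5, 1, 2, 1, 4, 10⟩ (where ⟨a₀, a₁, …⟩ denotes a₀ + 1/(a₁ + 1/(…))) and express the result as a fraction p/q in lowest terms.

Starting at the tail and folding back:
Start with 10.
4 + 1/(10/1) = 4 + 1/10 = 41/10
1 + 1/(41/10) = 1 + 10/41 = 51/41
2 + 1/(51/41) = 2 + 41/51 = 143/51
1 + 1/(143/51) = 1 + 51/143 = 194/143
-5 + 1/(194/143) = -5 + 143/194 = -827/194

-827/194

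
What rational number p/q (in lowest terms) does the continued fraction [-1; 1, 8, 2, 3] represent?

Build up convergents one term at a time:
a_0 = -1: -1/1
a_1 = 1: 0/1
a_2 = 8: -1/9
a_3 = 2: -2/19
a_4 = 3: -7/66

-7/66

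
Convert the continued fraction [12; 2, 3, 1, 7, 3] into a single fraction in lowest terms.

Start with 3.
7 + 1/(3/1) = 7 + 1/3 = 22/3
1 + 1/(22/3) = 1 + 3/22 = 25/22
3 + 1/(25/22) = 3 + 22/25 = 97/25
2 + 1/(97/25) = 2 + 25/97 = 219/97
12 + 1/(219/97) = 12 + 97/219 = 2725/219

2725/219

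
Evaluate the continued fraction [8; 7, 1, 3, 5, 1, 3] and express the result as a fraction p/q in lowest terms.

Compute successive convergents:
a_0 = 8: 8/1
a_1 = 7: 57/7
a_2 = 1: 65/8
a_3 = 3: 252/31
a_4 = 5: 1325/163
a_5 = 1: 1577/194
a_6 = 3: 6056/745

6056/745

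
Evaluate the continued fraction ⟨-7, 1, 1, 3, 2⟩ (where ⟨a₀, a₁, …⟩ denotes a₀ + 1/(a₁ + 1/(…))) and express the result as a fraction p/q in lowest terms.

-103/16

Build up convergents one term at a time:
a_0 = -7: -7/1
a_1 = 1: -6/1
a_2 = 1: -13/2
a_3 = 3: -45/7
a_4 = 2: -103/16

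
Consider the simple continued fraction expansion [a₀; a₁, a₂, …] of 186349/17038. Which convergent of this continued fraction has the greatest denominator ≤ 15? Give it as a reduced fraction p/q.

164/15

a_0 = 10: 10/1  (≤ bound)
a_1 = 1: 11/1  (≤ bound)
a_2 = 14: 164/15  (≤ bound)
a_3 = 1: 175/16  (> 15, stop)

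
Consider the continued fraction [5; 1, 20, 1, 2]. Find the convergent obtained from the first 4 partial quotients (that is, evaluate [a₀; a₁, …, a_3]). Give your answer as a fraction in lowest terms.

a_0 = 5: 5/1
a_1 = 1: 6/1
a_2 = 20: 125/21
a_3 = 1: 131/22

131/22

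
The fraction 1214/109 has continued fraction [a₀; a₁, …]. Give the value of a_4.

3

Repeatedly divide and take the remainder:
1214 ÷ 109 → quotient 11, remainder 15
109 ÷ 15 → quotient 7, remainder 4
15 ÷ 4 → quotient 3, remainder 3
4 ÷ 3 → quotient 1, remainder 1
3 ÷ 1 → quotient 3, remainder 0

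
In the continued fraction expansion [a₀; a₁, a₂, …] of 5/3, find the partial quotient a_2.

2

5 = 1·3 + 2, so a_0 = 1
3 = 1·2 + 1, so a_1 = 1
2 = 2·1 + 0, so a_2 = 2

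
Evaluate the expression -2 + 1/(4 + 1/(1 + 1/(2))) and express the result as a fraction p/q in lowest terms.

-25/14

Collapse the nested fraction from the inside out:
Start with 2.
1 + 1/(2/1) = 1 + 1/2 = 3/2
4 + 1/(3/2) = 4 + 2/3 = 14/3
-2 + 1/(14/3) = -2 + 3/14 = -25/14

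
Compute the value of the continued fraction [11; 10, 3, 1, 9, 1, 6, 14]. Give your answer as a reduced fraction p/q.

478136/43085

Start with 14.
6 + 1/(14/1) = 6 + 1/14 = 85/14
1 + 1/(85/14) = 1 + 14/85 = 99/85
9 + 1/(99/85) = 9 + 85/99 = 976/99
1 + 1/(976/99) = 1 + 99/976 = 1075/976
3 + 1/(1075/976) = 3 + 976/1075 = 4201/1075
10 + 1/(4201/1075) = 10 + 1075/4201 = 43085/4201
11 + 1/(43085/4201) = 11 + 4201/43085 = 478136/43085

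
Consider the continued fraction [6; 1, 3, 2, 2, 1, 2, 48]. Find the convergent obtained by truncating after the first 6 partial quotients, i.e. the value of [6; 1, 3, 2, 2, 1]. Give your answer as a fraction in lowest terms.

210/31

Starting at the tail and folding back:
Start with 1.
2 + 1/(1/1) = 2 + 1/1 = 3/1
2 + 1/(3/1) = 2 + 1/3 = 7/3
3 + 1/(7/3) = 3 + 3/7 = 24/7
1 + 1/(24/7) = 1 + 7/24 = 31/24
6 + 1/(31/24) = 6 + 24/31 = 210/31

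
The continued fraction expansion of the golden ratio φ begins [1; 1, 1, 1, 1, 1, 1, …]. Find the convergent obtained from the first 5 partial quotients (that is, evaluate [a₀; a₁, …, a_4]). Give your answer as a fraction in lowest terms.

Start with 1.
1 + 1/(1/1) = 1 + 1/1 = 2/1
1 + 1/(2/1) = 1 + 1/2 = 3/2
1 + 1/(3/2) = 1 + 2/3 = 5/3
1 + 1/(5/3) = 1 + 3/5 = 8/5

8/5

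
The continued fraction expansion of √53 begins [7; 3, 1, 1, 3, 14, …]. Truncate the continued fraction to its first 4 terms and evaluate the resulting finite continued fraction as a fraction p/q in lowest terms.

51/7

Starting at the tail and folding back:
Start with 1.
1 + 1/(1/1) = 1 + 1/1 = 2/1
3 + 1/(2/1) = 3 + 1/2 = 7/2
7 + 1/(7/2) = 7 + 2/7 = 51/7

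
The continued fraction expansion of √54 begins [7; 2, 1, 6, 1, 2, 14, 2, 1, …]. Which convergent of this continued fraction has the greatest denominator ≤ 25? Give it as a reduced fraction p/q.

List convergents until the denominator exceeds the bound:
a_0 = 7: 7/1  (≤ bound)
a_1 = 2: 15/2  (≤ bound)
a_2 = 1: 22/3  (≤ bound)
a_3 = 6: 147/20  (≤ bound)
a_4 = 1: 169/23  (≤ bound)
a_5 = 2: 485/66  (> 25, stop)

169/23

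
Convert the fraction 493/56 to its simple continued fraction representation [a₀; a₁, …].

[8; 1, 4, 11]

Repeatedly divide and take the remainder:
493 ÷ 56 → quotient 8, remainder 45
56 ÷ 45 → quotient 1, remainder 11
45 ÷ 11 → quotient 4, remainder 1
11 ÷ 1 → quotient 11, remainder 0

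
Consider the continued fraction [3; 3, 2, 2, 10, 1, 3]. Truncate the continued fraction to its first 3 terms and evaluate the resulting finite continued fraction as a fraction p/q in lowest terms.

Start with 2.
3 + 1/(2/1) = 3 + 1/2 = 7/2
3 + 1/(7/2) = 3 + 2/7 = 23/7

23/7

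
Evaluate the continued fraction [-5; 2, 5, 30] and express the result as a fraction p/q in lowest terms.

Start with 30.
5 + 1/(30/1) = 5 + 1/30 = 151/30
2 + 1/(151/30) = 2 + 30/151 = 332/151
-5 + 1/(332/151) = -5 + 151/332 = -1509/332

-1509/332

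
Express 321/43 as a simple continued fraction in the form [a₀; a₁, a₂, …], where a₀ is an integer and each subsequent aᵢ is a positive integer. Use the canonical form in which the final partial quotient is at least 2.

[7; 2, 6, 1, 2]

Run the Euclidean algorithm, recording each quotient:
321 = 7·43 + 20, so a_0 = 7
43 = 2·20 + 3, so a_1 = 2
20 = 6·3 + 2, so a_2 = 6
3 = 1·2 + 1, so a_3 = 1
2 = 2·1 + 0, so a_4 = 2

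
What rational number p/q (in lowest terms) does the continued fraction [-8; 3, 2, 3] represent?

-185/24

a_0 = -8: -8/1
a_1 = 3: -23/3
a_2 = 2: -54/7
a_3 = 3: -185/24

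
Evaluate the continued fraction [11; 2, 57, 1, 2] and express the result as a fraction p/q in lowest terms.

4012/349

Use the convergent recurrence hₖ = aₖ·hₖ₋₁ + hₖ₋₂ (and likewise for the denominators kₖ):
a_0 = 11: 11/1
a_1 = 2: 23/2
a_2 = 57: 1322/115
a_3 = 1: 1345/117
a_4 = 2: 4012/349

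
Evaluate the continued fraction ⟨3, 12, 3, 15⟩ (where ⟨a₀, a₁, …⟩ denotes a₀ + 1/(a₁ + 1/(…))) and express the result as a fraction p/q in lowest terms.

Start with 15.
3 + 1/(15/1) = 3 + 1/15 = 46/15
12 + 1/(46/15) = 12 + 15/46 = 567/46
3 + 1/(567/46) = 3 + 46/567 = 1747/567

1747/567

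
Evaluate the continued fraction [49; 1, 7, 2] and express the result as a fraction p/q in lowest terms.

848/17

Start with 2.
7 + 1/(2/1) = 7 + 1/2 = 15/2
1 + 1/(15/2) = 1 + 2/15 = 17/15
49 + 1/(17/15) = 49 + 15/17 = 848/17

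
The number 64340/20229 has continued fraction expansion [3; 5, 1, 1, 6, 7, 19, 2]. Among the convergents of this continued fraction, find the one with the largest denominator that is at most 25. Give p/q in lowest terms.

List convergents until the denominator exceeds the bound:
a_0 = 3: 3/1  (≤ bound)
a_1 = 5: 16/5  (≤ bound)
a_2 = 1: 19/6  (≤ bound)
a_3 = 1: 35/11  (≤ bound)
a_4 = 6: 229/72  (> 25, stop)

35/11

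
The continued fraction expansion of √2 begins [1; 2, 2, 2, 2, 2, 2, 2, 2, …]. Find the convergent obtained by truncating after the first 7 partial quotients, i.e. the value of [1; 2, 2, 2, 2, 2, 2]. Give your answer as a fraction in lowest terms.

239/169

Build up convergents one term at a time:
a_0 = 1: 1/1
a_1 = 2: 3/2
a_2 = 2: 7/5
a_3 = 2: 17/12
a_4 = 2: 41/29
a_5 = 2: 99/70
a_6 = 2: 239/169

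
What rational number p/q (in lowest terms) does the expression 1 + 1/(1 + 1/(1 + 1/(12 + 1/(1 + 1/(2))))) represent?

120/79

Collapse the nested fraction from the inside out:
Start with 2.
1 + 1/(2/1) = 1 + 1/2 = 3/2
12 + 1/(3/2) = 12 + 2/3 = 38/3
1 + 1/(38/3) = 1 + 3/38 = 41/38
1 + 1/(41/38) = 1 + 38/41 = 79/41
1 + 1/(79/41) = 1 + 41/79 = 120/79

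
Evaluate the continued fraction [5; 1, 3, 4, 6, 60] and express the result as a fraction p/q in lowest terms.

36758/6377

Start with 60.
6 + 1/(60/1) = 6 + 1/60 = 361/60
4 + 1/(361/60) = 4 + 60/361 = 1504/361
3 + 1/(1504/361) = 3 + 361/1504 = 4873/1504
1 + 1/(4873/1504) = 1 + 1504/4873 = 6377/4873
5 + 1/(6377/4873) = 5 + 4873/6377 = 36758/6377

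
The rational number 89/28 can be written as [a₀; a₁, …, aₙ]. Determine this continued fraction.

89 ÷ 28 → quotient 3, remainder 5
28 ÷ 5 → quotient 5, remainder 3
5 ÷ 3 → quotient 1, remainder 2
3 ÷ 2 → quotient 1, remainder 1
2 ÷ 1 → quotient 2, remainder 0

[3; 5, 1, 1, 2]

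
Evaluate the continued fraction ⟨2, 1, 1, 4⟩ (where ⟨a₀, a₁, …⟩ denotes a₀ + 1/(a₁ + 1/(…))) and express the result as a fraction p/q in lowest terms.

a_0 = 2: 2/1
a_1 = 1: 3/1
a_2 = 1: 5/2
a_3 = 4: 23/9

23/9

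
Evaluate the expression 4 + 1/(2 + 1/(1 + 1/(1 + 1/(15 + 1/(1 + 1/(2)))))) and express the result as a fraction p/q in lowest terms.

a_0 = 4: 4/1
a_1 = 2: 9/2
a_2 = 1: 13/3
a_3 = 1: 22/5
a_4 = 15: 343/78
a_5 = 1: 365/83
a_6 = 2: 1073/244

1073/244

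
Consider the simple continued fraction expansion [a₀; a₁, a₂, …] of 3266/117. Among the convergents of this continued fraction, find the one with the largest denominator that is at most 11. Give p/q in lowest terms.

307/11

a_0 = 27: 27/1  (≤ bound)
a_1 = 1: 28/1  (≤ bound)
a_2 = 10: 307/11  (≤ bound)
a_3 = 1: 335/12  (> 11, stop)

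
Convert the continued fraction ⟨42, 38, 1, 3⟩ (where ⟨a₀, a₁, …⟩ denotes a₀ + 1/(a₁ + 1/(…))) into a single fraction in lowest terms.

Starting at the tail and folding back:
Start with 3.
1 + 1/(3/1) = 1 + 1/3 = 4/3
38 + 1/(4/3) = 38 + 3/4 = 155/4
42 + 1/(155/4) = 42 + 4/155 = 6514/155

6514/155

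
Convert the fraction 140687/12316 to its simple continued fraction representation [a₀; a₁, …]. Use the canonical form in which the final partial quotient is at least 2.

[11; 2, 2, 1, 3, 47, 10]

140687 = 11·12316 + 5211, so a_0 = 11
12316 = 2·5211 + 1894, so a_1 = 2
5211 = 2·1894 + 1423, so a_2 = 2
1894 = 1·1423 + 471, so a_3 = 1
1423 = 3·471 + 10, so a_4 = 3
471 = 47·10 + 1, so a_5 = 47
10 = 10·1 + 0, so a_6 = 10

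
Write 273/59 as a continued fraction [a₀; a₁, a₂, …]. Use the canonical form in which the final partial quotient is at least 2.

[4; 1, 1, 1, 2, 7]

Apply division with remainder until the remainder is 0:
⌊273/59⌋ = 4, remainder 37
⌊59/37⌋ = 1, remainder 22
⌊37/22⌋ = 1, remainder 15
⌊22/15⌋ = 1, remainder 7
⌊15/7⌋ = 2, remainder 1
⌊7/1⌋ = 7, remainder 0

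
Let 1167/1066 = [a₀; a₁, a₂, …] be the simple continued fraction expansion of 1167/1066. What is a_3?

1

Apply division with remainder until the remainder is 0:
1167 = 1·1066 + 101, so a_0 = 1
1066 = 10·101 + 56, so a_1 = 10
101 = 1·56 + 45, so a_2 = 1
56 = 1·45 + 11, so a_3 = 1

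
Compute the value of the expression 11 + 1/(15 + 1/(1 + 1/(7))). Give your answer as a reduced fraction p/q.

Start with 7.
1 + 1/(7/1) = 1 + 1/7 = 8/7
15 + 1/(8/7) = 15 + 7/8 = 127/8
11 + 1/(127/8) = 11 + 8/127 = 1405/127

1405/127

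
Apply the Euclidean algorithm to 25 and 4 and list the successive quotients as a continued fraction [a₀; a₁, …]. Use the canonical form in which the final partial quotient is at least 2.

[6; 4]

Repeatedly divide and take the remainder:
25 ÷ 4 → quotient 6, remainder 1
4 ÷ 1 → quotient 4, remainder 0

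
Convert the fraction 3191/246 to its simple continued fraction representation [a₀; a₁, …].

3191 = 12·246 + 239, so a_0 = 12
246 = 1·239 + 7, so a_1 = 1
239 = 34·7 + 1, so a_2 = 34
7 = 7·1 + 0, so a_3 = 7

[12; 1, 34, 7]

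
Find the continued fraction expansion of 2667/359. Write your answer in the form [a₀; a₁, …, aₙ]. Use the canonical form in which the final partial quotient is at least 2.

[7; 2, 3, 51]

⌊2667/359⌋ = 7, remainder 154
⌊359/154⌋ = 2, remainder 51
⌊154/51⌋ = 3, remainder 1
⌊51/1⌋ = 51, remainder 0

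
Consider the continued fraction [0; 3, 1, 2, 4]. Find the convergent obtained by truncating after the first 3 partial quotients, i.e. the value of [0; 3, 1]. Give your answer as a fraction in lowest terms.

Build up convergents one term at a time:
a_0 = 0: 0/1
a_1 = 3: 1/3
a_2 = 1: 1/4

1/4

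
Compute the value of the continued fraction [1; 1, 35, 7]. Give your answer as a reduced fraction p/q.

Build up convergents one term at a time:
a_0 = 1: 1/1
a_1 = 1: 2/1
a_2 = 35: 71/36
a_3 = 7: 499/253

499/253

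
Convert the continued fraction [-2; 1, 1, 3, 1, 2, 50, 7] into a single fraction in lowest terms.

-12727/8838

a_0 = -2: -2/1
a_1 = 1: -1/1
a_2 = 1: -3/2
a_3 = 3: -10/7
a_4 = 1: -13/9
a_5 = 2: -36/25
a_6 = 50: -1813/1259
a_7 = 7: -12727/8838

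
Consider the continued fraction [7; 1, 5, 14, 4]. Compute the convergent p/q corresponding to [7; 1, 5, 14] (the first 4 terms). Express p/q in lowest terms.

Build up convergents one term at a time:
a_0 = 7: 7/1
a_1 = 1: 8/1
a_2 = 5: 47/6
a_3 = 14: 666/85

666/85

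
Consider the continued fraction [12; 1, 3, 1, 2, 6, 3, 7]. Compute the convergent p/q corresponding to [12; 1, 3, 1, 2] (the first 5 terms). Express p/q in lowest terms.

a_0 = 12: 12/1
a_1 = 1: 13/1
a_2 = 3: 51/4
a_3 = 1: 64/5
a_4 = 2: 179/14

179/14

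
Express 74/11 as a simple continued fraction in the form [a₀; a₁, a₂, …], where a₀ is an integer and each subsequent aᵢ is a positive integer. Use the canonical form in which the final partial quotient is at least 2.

[6; 1, 2, 1, 2]

Run the Euclidean algorithm, recording each quotient:
74 ÷ 11 → quotient 6, remainder 8
11 ÷ 8 → quotient 1, remainder 3
8 ÷ 3 → quotient 2, remainder 2
3 ÷ 2 → quotient 1, remainder 1
2 ÷ 1 → quotient 2, remainder 0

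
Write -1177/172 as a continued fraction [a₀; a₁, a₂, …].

[-7; 6, 2, 1, 2, 3]

-1177 ÷ 172 → quotient -7, remainder 27
172 ÷ 27 → quotient 6, remainder 10
27 ÷ 10 → quotient 2, remainder 7
10 ÷ 7 → quotient 1, remainder 3
7 ÷ 3 → quotient 2, remainder 1
3 ÷ 1 → quotient 3, remainder 0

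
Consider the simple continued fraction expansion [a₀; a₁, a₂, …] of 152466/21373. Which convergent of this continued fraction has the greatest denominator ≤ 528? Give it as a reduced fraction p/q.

1976/277

a_0 = 7: 7/1  (≤ bound)
a_1 = 7: 50/7  (≤ bound)
a_2 = 2: 107/15  (≤ bound)
a_3 = 17: 1869/262  (≤ bound)
a_4 = 1: 1976/277  (≤ bound)
a_5 = 1: 3845/539  (> 528, stop)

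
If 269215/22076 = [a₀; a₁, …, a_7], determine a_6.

Repeatedly divide and take the remainder:
269215 = 12·22076 + 4303, so a_0 = 12
22076 = 5·4303 + 561, so a_1 = 5
4303 = 7·561 + 376, so a_2 = 7
561 = 1·376 + 185, so a_3 = 1
376 = 2·185 + 6, so a_4 = 2
185 = 30·6 + 5, so a_5 = 30
6 = 1·5 + 1, so a_6 = 1

1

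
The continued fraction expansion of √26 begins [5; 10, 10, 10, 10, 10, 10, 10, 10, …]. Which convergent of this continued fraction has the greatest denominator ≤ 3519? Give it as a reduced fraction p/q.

5201/1020

a_0 = 5: 5/1  (≤ bound)
a_1 = 10: 51/10  (≤ bound)
a_2 = 10: 515/101  (≤ bound)
a_3 = 10: 5201/1020  (≤ bound)
a_4 = 10: 52525/10301  (> 3519, stop)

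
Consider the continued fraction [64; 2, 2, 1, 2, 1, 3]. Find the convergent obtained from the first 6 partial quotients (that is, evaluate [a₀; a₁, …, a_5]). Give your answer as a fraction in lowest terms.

Starting at the tail and folding back:
Start with 1.
2 + 1/(1/1) = 2 + 1/1 = 3/1
1 + 1/(3/1) = 1 + 1/3 = 4/3
2 + 1/(4/3) = 2 + 3/4 = 11/4
2 + 1/(11/4) = 2 + 4/11 = 26/11
64 + 1/(26/11) = 64 + 11/26 = 1675/26

1675/26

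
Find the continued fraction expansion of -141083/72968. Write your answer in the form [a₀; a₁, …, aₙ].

[-2; 15, 28, 19, 4, 2]

⌊-141083/72968⌋ = -2, remainder 4853
⌊72968/4853⌋ = 15, remainder 173
⌊4853/173⌋ = 28, remainder 9
⌊173/9⌋ = 19, remainder 2
⌊9/2⌋ = 4, remainder 1
⌊2/1⌋ = 2, remainder 0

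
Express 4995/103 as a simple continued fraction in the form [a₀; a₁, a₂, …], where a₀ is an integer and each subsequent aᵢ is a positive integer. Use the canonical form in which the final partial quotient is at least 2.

[48; 2, 51]

4995 ÷ 103 → quotient 48, remainder 51
103 ÷ 51 → quotient 2, remainder 1
51 ÷ 1 → quotient 51, remainder 0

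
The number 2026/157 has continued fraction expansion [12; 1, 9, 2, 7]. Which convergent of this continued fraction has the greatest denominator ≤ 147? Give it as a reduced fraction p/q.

271/21

a_0 = 12: 12/1  (≤ bound)
a_1 = 1: 13/1  (≤ bound)
a_2 = 9: 129/10  (≤ bound)
a_3 = 2: 271/21  (≤ bound)
a_4 = 7: 2026/157  (> 147, stop)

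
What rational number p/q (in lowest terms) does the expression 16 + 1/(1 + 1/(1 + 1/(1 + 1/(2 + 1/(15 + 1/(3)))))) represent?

Starting at the tail and folding back:
Start with 3.
15 + 1/(3/1) = 15 + 1/3 = 46/3
2 + 1/(46/3) = 2 + 3/46 = 95/46
1 + 1/(95/46) = 1 + 46/95 = 141/95
1 + 1/(141/95) = 1 + 95/141 = 236/141
1 + 1/(236/141) = 1 + 141/236 = 377/236
16 + 1/(377/236) = 16 + 236/377 = 6268/377

6268/377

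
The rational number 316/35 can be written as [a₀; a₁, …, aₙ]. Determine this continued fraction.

[9; 35]

Run the Euclidean algorithm, recording each quotient:
316 = 9·35 + 1, so a_0 = 9
35 = 35·1 + 0, so a_1 = 35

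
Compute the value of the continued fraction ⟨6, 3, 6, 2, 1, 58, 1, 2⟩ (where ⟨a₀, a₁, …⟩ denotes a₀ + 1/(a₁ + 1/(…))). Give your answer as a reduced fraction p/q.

67481/10683

a_0 = 6: 6/1
a_1 = 3: 19/3
a_2 = 6: 120/19
a_3 = 2: 259/41
a_4 = 1: 379/60
a_5 = 58: 22241/3521
a_6 = 1: 22620/3581
a_7 = 2: 67481/10683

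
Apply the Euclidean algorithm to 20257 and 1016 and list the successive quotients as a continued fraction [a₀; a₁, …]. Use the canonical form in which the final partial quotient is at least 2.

20257 ÷ 1016 → quotient 19, remainder 953
1016 ÷ 953 → quotient 1, remainder 63
953 ÷ 63 → quotient 15, remainder 8
63 ÷ 8 → quotient 7, remainder 7
8 ÷ 7 → quotient 1, remainder 1
7 ÷ 1 → quotient 7, remainder 0

[19; 1, 15, 7, 1, 7]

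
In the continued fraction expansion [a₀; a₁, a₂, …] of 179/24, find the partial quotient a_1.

2

⌊179/24⌋ = 7, remainder 11
⌊24/11⌋ = 2, remainder 2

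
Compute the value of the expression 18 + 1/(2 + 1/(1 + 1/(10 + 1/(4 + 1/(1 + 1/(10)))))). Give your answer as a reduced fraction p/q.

Starting at the tail and folding back:
Start with 10.
1 + 1/(10/1) = 1 + 1/10 = 11/10
4 + 1/(11/10) = 4 + 10/11 = 54/11
10 + 1/(54/11) = 10 + 11/54 = 551/54
1 + 1/(551/54) = 1 + 54/551 = 605/551
2 + 1/(605/551) = 2 + 551/605 = 1761/605
18 + 1/(1761/605) = 18 + 605/1761 = 32303/1761

32303/1761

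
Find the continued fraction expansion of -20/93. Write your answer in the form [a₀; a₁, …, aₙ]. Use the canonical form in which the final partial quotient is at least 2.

[-1; 1, 3, 1, 1, 1, 6]

-20 = -1·93 + 73, so a_0 = -1
93 = 1·73 + 20, so a_1 = 1
73 = 3·20 + 13, so a_2 = 3
20 = 1·13 + 7, so a_3 = 1
13 = 1·7 + 6, so a_4 = 1
7 = 1·6 + 1, so a_5 = 1
6 = 6·1 + 0, so a_6 = 6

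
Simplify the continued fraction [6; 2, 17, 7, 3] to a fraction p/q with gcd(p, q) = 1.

Start with 3.
7 + 1/(3/1) = 7 + 1/3 = 22/3
17 + 1/(22/3) = 17 + 3/22 = 377/22
2 + 1/(377/22) = 2 + 22/377 = 776/377
6 + 1/(776/377) = 6 + 377/776 = 5033/776

5033/776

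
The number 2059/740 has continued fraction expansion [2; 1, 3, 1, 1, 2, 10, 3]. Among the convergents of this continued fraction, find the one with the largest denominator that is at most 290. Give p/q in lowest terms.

665/239

List convergents until the denominator exceeds the bound:
a_0 = 2: 2/1  (≤ bound)
a_1 = 1: 3/1  (≤ bound)
a_2 = 3: 11/4  (≤ bound)
a_3 = 1: 14/5  (≤ bound)
a_4 = 1: 25/9  (≤ bound)
a_5 = 2: 64/23  (≤ bound)
a_6 = 10: 665/239  (≤ bound)
a_7 = 3: 2059/740  (> 290, stop)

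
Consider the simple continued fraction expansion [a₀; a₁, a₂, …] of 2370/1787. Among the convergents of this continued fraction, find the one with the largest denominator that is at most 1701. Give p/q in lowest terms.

a_0 = 1: 1/1  (≤ bound)
a_1 = 3: 4/3  (≤ bound)
a_2 = 15: 61/46  (≤ bound)
a_3 = 2: 126/95  (≤ bound)
a_4 = 1: 187/141  (≤ bound)
a_5 = 12: 2370/1787  (> 1701, stop)

187/141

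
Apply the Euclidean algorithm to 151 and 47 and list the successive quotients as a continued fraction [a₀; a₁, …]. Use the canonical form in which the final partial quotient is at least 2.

151 ÷ 47 → quotient 3, remainder 10
47 ÷ 10 → quotient 4, remainder 7
10 ÷ 7 → quotient 1, remainder 3
7 ÷ 3 → quotient 2, remainder 1
3 ÷ 1 → quotient 3, remainder 0

[3; 4, 1, 2, 3]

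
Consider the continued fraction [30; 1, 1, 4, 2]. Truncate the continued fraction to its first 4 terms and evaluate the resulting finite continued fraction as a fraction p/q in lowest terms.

275/9

Start with 4.
1 + 1/(4/1) = 1 + 1/4 = 5/4
1 + 1/(5/4) = 1 + 4/5 = 9/5
30 + 1/(9/5) = 30 + 5/9 = 275/9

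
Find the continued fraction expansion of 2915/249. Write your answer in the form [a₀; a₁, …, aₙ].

Run the Euclidean algorithm, recording each quotient:
2915 ÷ 249 → quotient 11, remainder 176
249 ÷ 176 → quotient 1, remainder 73
176 ÷ 73 → quotient 2, remainder 30
73 ÷ 30 → quotient 2, remainder 13
30 ÷ 13 → quotient 2, remainder 4
13 ÷ 4 → quotient 3, remainder 1
4 ÷ 1 → quotient 4, remainder 0

[11; 1, 2, 2, 2, 3, 4]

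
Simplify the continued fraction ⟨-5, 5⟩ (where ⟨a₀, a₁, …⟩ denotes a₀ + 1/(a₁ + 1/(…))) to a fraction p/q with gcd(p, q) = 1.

a_0 = -5: -5/1
a_1 = 5: -24/5

-24/5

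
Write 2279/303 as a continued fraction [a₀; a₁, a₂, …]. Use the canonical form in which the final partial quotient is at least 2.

[7; 1, 1, 11, 6, 2]

2279 = 7·303 + 158, so a_0 = 7
303 = 1·158 + 145, so a_1 = 1
158 = 1·145 + 13, so a_2 = 1
145 = 11·13 + 2, so a_3 = 11
13 = 6·2 + 1, so a_4 = 6
2 = 2·1 + 0, so a_5 = 2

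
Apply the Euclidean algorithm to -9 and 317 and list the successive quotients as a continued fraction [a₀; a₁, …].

[-1; 1, 34, 4, 2]

Repeatedly divide and take the remainder:
-9 = -1·317 + 308, so a_0 = -1
317 = 1·308 + 9, so a_1 = 1
308 = 34·9 + 2, so a_2 = 34
9 = 4·2 + 1, so a_3 = 4
2 = 2·1 + 0, so a_4 = 2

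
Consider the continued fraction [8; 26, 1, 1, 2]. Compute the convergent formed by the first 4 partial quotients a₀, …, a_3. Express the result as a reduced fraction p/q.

Collapse the nested fraction from the inside out:
Start with 1.
1 + 1/(1/1) = 1 + 1/1 = 2/1
26 + 1/(2/1) = 26 + 1/2 = 53/2
8 + 1/(53/2) = 8 + 2/53 = 426/53

426/53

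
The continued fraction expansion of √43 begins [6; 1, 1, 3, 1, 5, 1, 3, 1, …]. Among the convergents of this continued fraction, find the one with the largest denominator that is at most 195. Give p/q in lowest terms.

400/61

a_0 = 6: 6/1  (≤ bound)
a_1 = 1: 7/1  (≤ bound)
a_2 = 1: 13/2  (≤ bound)
a_3 = 3: 46/7  (≤ bound)
a_4 = 1: 59/9  (≤ bound)
a_5 = 5: 341/52  (≤ bound)
a_6 = 1: 400/61  (≤ bound)
a_7 = 3: 1541/235  (> 195, stop)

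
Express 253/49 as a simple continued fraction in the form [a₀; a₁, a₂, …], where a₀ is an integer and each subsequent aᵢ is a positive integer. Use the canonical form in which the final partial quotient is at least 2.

[5; 6, 8]

253 = 5·49 + 8, so a_0 = 5
49 = 6·8 + 1, so a_1 = 6
8 = 8·1 + 0, so a_2 = 8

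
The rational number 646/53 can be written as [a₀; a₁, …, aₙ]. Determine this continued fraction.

Repeatedly divide and take the remainder:
646 = 12·53 + 10, so a_0 = 12
53 = 5·10 + 3, so a_1 = 5
10 = 3·3 + 1, so a_2 = 3
3 = 3·1 + 0, so a_3 = 3

[12; 5, 3, 3]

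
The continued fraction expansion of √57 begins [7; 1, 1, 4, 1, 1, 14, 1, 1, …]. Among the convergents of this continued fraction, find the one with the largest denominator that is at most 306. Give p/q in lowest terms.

List convergents until the denominator exceeds the bound:
a_0 = 7: 7/1  (≤ bound)
a_1 = 1: 8/1  (≤ bound)
a_2 = 1: 15/2  (≤ bound)
a_3 = 4: 68/9  (≤ bound)
a_4 = 1: 83/11  (≤ bound)
a_5 = 1: 151/20  (≤ bound)
a_6 = 14: 2197/291  (≤ bound)
a_7 = 1: 2348/311  (> 306, stop)

2197/291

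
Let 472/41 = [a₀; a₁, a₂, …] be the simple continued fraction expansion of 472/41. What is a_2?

Apply division with remainder until the remainder is 0:
472 = 11·41 + 21, so a_0 = 11
41 = 1·21 + 20, so a_1 = 1
21 = 1·20 + 1, so a_2 = 1

1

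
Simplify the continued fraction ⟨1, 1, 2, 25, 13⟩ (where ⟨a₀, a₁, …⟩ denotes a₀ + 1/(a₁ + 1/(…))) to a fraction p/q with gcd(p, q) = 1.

1656/991

a_0 = 1: 1/1
a_1 = 1: 2/1
a_2 = 2: 5/3
a_3 = 25: 127/76
a_4 = 13: 1656/991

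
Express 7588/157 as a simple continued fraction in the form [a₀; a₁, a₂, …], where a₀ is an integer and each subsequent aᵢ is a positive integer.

[48; 3, 52]

7588 ÷ 157 → quotient 48, remainder 52
157 ÷ 52 → quotient 3, remainder 1
52 ÷ 1 → quotient 52, remainder 0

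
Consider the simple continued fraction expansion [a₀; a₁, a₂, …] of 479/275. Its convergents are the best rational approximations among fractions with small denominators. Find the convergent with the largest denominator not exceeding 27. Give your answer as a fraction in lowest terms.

a_0 = 1: 1/1  (≤ bound)
a_1 = 1: 2/1  (≤ bound)
a_2 = 2: 5/3  (≤ bound)
a_3 = 1: 7/4  (≤ bound)
a_4 = 6: 47/27  (≤ bound)
a_5 = 1: 54/31  (> 27, stop)

47/27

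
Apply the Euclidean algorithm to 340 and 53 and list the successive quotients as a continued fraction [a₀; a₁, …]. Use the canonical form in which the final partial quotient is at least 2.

[6; 2, 2, 2, 4]

Run the Euclidean algorithm, recording each quotient:
⌊340/53⌋ = 6, remainder 22
⌊53/22⌋ = 2, remainder 9
⌊22/9⌋ = 2, remainder 4
⌊9/4⌋ = 2, remainder 1
⌊4/1⌋ = 4, remainder 0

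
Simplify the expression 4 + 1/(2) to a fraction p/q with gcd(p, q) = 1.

9/2

a_0 = 4: 4/1
a_1 = 2: 9/2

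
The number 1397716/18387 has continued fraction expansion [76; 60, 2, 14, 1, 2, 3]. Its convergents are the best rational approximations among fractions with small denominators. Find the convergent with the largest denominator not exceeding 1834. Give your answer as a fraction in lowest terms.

133333/1754

a_0 = 76: 76/1  (≤ bound)
a_1 = 60: 4561/60  (≤ bound)
a_2 = 2: 9198/121  (≤ bound)
a_3 = 14: 133333/1754  (≤ bound)
a_4 = 1: 142531/1875  (> 1834, stop)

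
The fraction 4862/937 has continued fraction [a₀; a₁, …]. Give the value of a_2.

Run the Euclidean algorithm, recording each quotient:
4862 = 5·937 + 177, so a_0 = 5
937 = 5·177 + 52, so a_1 = 5
177 = 3·52 + 21, so a_2 = 3

3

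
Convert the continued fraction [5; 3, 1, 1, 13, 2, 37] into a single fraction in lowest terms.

39019/7384

Build up convergents one term at a time:
a_0 = 5: 5/1
a_1 = 3: 16/3
a_2 = 1: 21/4
a_3 = 1: 37/7
a_4 = 13: 502/95
a_5 = 2: 1041/197
a_6 = 37: 39019/7384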